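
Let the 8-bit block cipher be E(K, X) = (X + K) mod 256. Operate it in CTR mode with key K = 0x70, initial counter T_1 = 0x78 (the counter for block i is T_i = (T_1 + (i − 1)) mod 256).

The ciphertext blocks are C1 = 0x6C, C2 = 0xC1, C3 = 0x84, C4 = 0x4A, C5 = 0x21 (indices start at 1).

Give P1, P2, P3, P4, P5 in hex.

P1 = 0x84, P2 = 0x28, P3 = 0x6E, P4 = 0xA1, P5 = 0xCD

CTR decryption: S_i = E(K, T_i) where T_i is the counter for block i; P_i = C_i ⊕ S_i.
P1: T = 0x78, S = E(K, T) = 0xE8; 0x6C ⊕ 0xE8 = 0x84.
P2: T = 0x79, S = E(K, T) = 0xE9; 0xC1 ⊕ 0xE9 = 0x28.
P3: T = 0x7A, S = E(K, T) = 0xEA; 0x84 ⊕ 0xEA = 0x6E.
P4: T = 0x7B, S = E(K, T) = 0xEB; 0x4A ⊕ 0xEB = 0xA1.
P5: T = 0x7C, S = E(K, T) = 0xEC; 0x21 ⊕ 0xEC = 0xCD.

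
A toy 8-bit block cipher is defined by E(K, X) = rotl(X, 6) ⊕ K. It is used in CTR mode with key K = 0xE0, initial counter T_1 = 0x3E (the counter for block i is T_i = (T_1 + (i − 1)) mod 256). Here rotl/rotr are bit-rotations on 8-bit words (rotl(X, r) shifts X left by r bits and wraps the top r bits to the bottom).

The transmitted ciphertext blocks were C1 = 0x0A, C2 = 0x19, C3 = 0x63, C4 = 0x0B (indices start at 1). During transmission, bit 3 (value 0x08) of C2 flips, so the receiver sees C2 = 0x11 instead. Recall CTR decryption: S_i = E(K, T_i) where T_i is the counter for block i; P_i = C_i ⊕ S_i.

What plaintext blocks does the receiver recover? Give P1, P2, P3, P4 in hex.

P1 = 0x65, P2 = 0x3E, P3 = 0x93, P4 = 0xBB

Only C2 changed, to 0x11. In CTR, a change in C_i flips the same bit in P_i only; the keystream is unaffected. Decrypting the received ciphertext:
P1: T = 0x3E, S = E(K, T) = 0x6F; 0x0A ⊕ 0x6F = 0x65.
P2: T = 0x3F, S = E(K, T) = 0x2F; 0x11 ⊕ 0x2F = 0x3E.
P3: T = 0x40, S = E(K, T) = 0xF0; 0x63 ⊕ 0xF0 = 0x93.
P4: T = 0x41, S = E(K, T) = 0xB0; 0x0B ⊕ 0xB0 = 0xBB.
Blocks that differ from the original plaintext: P2.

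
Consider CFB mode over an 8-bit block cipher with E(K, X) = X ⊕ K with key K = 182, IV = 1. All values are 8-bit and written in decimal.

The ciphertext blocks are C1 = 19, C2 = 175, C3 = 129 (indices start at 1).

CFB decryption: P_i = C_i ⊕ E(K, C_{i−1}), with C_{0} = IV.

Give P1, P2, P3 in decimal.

P1 = 164, P2 = 10, P3 = 152

P1: E(K, 1) = 183; 19 ⊕ 183 = 164.
P2: E(K, 19) = 165; 175 ⊕ 165 = 10.
P3: E(K, 175) = 25; 129 ⊕ 25 = 152.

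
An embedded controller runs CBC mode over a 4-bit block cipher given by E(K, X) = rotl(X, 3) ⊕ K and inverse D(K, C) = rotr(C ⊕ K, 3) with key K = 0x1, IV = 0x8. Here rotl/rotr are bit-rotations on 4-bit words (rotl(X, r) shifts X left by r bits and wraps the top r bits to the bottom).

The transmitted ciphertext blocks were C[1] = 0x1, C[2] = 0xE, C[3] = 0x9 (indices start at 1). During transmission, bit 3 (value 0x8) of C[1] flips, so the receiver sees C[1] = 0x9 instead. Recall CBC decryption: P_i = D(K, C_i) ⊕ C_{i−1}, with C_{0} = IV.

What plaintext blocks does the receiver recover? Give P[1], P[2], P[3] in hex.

Only C[1] changed, to 0x9. In CBC, a change in C_i garbles P_i and flips the same bit in P_{i+1}. Decrypting the received ciphertext:
P[1]: D(K, 0x9) = 0x1; 0x1 ⊕ 0x8 = 0x9.
P[2]: D(K, 0xE) = 0xF; 0xF ⊕ 0x9 = 0x6.
P[3]: D(K, 0x9) = 0x1; 0x1 ⊕ 0xE = 0xF.
Blocks that differ from the original plaintext: P[1], P[2].

P[1] = 0x9, P[2] = 0x6, P[3] = 0xF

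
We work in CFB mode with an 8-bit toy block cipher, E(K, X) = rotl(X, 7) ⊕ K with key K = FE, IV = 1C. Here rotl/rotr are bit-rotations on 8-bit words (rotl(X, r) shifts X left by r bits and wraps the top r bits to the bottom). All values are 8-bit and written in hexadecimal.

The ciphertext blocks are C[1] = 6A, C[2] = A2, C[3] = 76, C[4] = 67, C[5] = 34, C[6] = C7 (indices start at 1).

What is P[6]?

P[6] = 23

CFB decryption: P_i = C_i ⊕ E(K, C_{i−1}), with C_{0} = IV.
P[6]: E(K, 34) = E4; C7 ⊕ E4 = 23.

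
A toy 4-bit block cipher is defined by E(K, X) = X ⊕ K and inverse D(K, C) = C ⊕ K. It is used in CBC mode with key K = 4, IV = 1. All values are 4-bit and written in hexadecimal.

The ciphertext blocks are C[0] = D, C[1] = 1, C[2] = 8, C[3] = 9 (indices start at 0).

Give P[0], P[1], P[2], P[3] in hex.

P[0] = 8, P[1] = 8, P[2] = D, P[3] = 5

CBC decryption: P_i = D(K, C_i) ⊕ C_{i−1}, with C_{−1} = IV.
P[0]: D(K, D) = 9; 9 ⊕ 1 = 8.
P[1]: D(K, 1) = 5; 5 ⊕ D = 8.
P[2]: D(K, 8) = C; C ⊕ 1 = D.
P[3]: D(K, 9) = D; D ⊕ 8 = 5.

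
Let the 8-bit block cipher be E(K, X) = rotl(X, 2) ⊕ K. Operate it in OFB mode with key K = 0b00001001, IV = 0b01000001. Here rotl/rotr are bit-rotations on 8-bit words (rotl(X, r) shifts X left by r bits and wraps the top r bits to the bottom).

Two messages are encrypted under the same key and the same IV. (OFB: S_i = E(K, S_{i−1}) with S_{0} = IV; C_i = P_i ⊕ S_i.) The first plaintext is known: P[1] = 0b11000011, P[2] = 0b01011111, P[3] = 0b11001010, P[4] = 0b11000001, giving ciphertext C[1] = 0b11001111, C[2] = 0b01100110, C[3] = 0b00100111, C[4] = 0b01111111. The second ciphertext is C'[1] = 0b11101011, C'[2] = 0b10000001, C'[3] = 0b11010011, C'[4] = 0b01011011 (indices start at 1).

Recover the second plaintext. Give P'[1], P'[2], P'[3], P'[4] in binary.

In OFB with a reused IV, both messages share the same keystream S_i, so C_i ⊕ C'_i = P_i ⊕ P'_i and thus P'_i = P_i ⊕ C_i ⊕ C'_i.
P'[1]: 0b11000011 ⊕ 0b11001111 ⊕ 0b11101011 = 0b11100111.
P'[2]: 0b01011111 ⊕ 0b01100110 ⊕ 0b10000001 = 0b10111000.
P'[3]: 0b11001010 ⊕ 0b00100111 ⊕ 0b11010011 = 0b00111110.
P'[4]: 0b11000001 ⊕ 0b01111111 ⊕ 0b01011011 = 0b11100101.

P'[1] = 0b11100111, P'[2] = 0b10111000, P'[3] = 0b00111110, P'[4] = 0b11100101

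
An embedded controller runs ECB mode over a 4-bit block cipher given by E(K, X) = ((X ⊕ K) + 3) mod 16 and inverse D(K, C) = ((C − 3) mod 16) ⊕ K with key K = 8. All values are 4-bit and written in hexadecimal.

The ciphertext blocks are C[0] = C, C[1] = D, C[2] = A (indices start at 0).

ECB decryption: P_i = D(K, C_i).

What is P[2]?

P[2]: D(K, A) = F.

P[2] = F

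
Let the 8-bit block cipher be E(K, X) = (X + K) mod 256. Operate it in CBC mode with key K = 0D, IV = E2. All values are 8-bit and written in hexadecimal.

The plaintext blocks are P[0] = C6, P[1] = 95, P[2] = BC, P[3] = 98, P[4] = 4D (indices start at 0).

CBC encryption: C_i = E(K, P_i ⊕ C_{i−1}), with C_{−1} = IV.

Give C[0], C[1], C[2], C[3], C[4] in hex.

C[0] = 31, C[1] = B1, C[2] = 1A, C[3] = 8F, C[4] = CF

C[0]: P[0] ⊕ E2 = 24; E(K, 24) = 31.
C[1]: P[1] ⊕ 31 = A4; E(K, A4) = B1.
C[2]: P[2] ⊕ B1 = 0D; E(K, 0D) = 1A.
C[3]: P[3] ⊕ 1A = 82; E(K, 82) = 8F.
C[4]: P[4] ⊕ 8F = C2; E(K, C2) = CF.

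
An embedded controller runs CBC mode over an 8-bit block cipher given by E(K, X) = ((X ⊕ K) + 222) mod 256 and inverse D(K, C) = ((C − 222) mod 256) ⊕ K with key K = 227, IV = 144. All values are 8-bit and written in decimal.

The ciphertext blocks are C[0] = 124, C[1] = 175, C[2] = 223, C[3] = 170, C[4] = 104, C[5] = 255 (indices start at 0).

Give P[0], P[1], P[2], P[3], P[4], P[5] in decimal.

P[0] = 237, P[1] = 78, P[2] = 77, P[3] = 240, P[4] = 195, P[5] = 170

CBC decryption: P_i = D(K, C_i) ⊕ C_{i−1}, with C_{−1} = IV.
P[0]: D(K, 124) = 125; 125 ⊕ 144 = 237.
P[1]: D(K, 175) = 50; 50 ⊕ 124 = 78.
P[2]: D(K, 223) = 226; 226 ⊕ 175 = 77.
P[3]: D(K, 170) = 47; 47 ⊕ 223 = 240.
P[4]: D(K, 104) = 105; 105 ⊕ 170 = 195.
P[5]: D(K, 255) = 194; 194 ⊕ 104 = 170.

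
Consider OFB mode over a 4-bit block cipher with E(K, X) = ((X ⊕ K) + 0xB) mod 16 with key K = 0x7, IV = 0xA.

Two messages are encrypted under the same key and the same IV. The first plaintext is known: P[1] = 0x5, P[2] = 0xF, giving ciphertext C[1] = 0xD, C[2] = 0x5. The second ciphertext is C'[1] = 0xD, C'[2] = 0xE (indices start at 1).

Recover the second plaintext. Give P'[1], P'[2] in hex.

In OFB with a reused IV, both messages share the same keystream S_i, so C_i ⊕ C'_i = P_i ⊕ P'_i and thus P'_i = P_i ⊕ C_i ⊕ C'_i.
P'[1]: 0x5 ⊕ 0xD ⊕ 0xD = 0x5.
P'[2]: 0xF ⊕ 0x5 ⊕ 0xE = 0x4.

P'[1] = 0x5, P'[2] = 0x4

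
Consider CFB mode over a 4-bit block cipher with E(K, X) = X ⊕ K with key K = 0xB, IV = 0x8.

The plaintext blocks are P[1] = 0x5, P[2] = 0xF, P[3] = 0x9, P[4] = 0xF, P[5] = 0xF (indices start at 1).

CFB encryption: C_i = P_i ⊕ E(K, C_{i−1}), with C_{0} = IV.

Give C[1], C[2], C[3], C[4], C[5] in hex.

C[1]: E(K, 0x8) = 0x3; 0x5 ⊕ 0x3 = 0x6.
C[2]: E(K, 0x6) = 0xD; 0xF ⊕ 0xD = 0x2.
C[3]: E(K, 0x2) = 0x9; 0x9 ⊕ 0x9 = 0x0.
C[4]: E(K, 0x0) = 0xB; 0xF ⊕ 0xB = 0x4.
C[5]: E(K, 0x4) = 0xF; 0xF ⊕ 0xF = 0x0.

C[1] = 0x6, C[2] = 0x2, C[3] = 0x0, C[4] = 0x4, C[5] = 0x0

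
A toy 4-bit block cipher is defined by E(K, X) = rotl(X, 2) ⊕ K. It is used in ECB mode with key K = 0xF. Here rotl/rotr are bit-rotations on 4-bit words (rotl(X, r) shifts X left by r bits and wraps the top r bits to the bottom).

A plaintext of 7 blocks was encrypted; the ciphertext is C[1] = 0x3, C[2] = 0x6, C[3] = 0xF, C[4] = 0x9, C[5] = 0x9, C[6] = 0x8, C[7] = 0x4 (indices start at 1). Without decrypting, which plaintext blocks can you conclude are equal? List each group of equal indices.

ECB encrypts each block independently with the same key, so equal ciphertext blocks imply equal plaintext blocks.
C[4] = C[5] = 0x9, so P[4] = P[5].

P[4] = P[5]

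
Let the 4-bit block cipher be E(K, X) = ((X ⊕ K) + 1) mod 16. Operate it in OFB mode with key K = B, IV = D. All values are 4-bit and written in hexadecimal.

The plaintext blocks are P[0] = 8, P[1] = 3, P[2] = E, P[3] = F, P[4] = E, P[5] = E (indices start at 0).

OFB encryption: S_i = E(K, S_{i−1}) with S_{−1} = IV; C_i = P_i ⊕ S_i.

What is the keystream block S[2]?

7

C[0]: S = E(K, D) = 7; 8 ⊕ 7 = F.
C[1]: S = E(K, 7) = D; 3 ⊕ D = E.
C[2]: S = E(K, D) = 7; E ⊕ 7 = 9.
So S[2] = 7.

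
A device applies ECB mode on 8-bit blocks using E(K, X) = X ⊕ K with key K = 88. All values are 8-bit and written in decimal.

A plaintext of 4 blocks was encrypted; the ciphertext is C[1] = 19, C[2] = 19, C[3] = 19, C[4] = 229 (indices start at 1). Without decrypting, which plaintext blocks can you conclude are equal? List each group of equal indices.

ECB encrypts each block independently with the same key, so equal ciphertext blocks imply equal plaintext blocks.
C[1] = C[2] = C[3] = 19, so P[1] = P[2] = P[3].

P[1] = P[2] = P[3]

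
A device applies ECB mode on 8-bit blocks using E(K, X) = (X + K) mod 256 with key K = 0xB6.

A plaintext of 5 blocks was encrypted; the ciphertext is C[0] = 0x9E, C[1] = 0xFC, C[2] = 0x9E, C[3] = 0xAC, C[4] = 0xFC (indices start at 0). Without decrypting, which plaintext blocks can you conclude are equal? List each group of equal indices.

ECB encrypts each block independently with the same key, so equal ciphertext blocks imply equal plaintext blocks.
C[0] = C[2] = 0x9E, so P[0] = P[2].
C[1] = C[4] = 0xFC, so P[1] = P[4].

P[0] = P[2]; P[1] = P[4]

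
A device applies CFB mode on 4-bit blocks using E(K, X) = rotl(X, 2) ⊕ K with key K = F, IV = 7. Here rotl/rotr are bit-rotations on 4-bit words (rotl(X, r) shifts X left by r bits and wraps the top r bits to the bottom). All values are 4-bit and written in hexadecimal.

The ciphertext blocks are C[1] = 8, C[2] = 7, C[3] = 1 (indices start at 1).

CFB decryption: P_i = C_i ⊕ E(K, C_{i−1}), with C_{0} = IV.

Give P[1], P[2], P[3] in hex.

P[1]: E(K, 7) = 2; 8 ⊕ 2 = A.
P[2]: E(K, 8) = D; 7 ⊕ D = A.
P[3]: E(K, 7) = 2; 1 ⊕ 2 = 3.

P[1] = A, P[2] = A, P[3] = 3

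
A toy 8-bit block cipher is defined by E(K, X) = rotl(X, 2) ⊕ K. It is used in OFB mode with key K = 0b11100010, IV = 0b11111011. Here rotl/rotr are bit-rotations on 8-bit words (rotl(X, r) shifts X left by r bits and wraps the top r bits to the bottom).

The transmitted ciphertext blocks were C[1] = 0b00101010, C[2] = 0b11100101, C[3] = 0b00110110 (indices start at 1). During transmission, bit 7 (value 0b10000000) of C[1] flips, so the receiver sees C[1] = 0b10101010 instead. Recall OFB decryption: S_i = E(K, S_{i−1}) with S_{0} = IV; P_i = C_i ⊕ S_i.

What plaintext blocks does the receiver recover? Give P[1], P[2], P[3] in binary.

Only C[1] changed, to 0b10101010. In OFB, a change in C_i flips the same bit in P_i only; the keystream is unaffected. Decrypting the received ciphertext:
P[1]: S = E(K, 0b11111011) = 0b00001101; 0b10101010 ⊕ 0b00001101 = 0b10100111.
P[2]: S = E(K, 0b00001101) = 0b11010110; 0b11100101 ⊕ 0b11010110 = 0b00110011.
P[3]: S = E(K, 0b11010110) = 0b10111001; 0b00110110 ⊕ 0b10111001 = 0b10001111.
Blocks that differ from the original plaintext: P[1].

P[1] = 0b10100111, P[2] = 0b00110011, P[3] = 0b10001111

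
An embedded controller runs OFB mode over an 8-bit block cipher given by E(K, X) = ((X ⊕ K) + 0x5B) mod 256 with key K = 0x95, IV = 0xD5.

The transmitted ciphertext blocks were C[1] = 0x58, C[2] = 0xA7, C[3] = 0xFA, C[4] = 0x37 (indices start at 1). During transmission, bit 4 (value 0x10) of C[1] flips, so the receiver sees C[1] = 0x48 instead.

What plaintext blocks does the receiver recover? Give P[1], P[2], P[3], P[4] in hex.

P[1] = 0xD3, P[2] = 0xCE, P[3] = 0xAD, P[4] = 0x2A

OFB decryption: S_i = E(K, S_{i−1}) with S_{0} = IV; P_i = C_i ⊕ S_i.
Only C[1] changed, to 0x48. In OFB, a change in C_i flips the same bit in P_i only; the keystream is unaffected. Decrypting the received ciphertext:
P[1]: S = E(K, 0xD5) = 0x9B; 0x48 ⊕ 0x9B = 0xD3.
P[2]: S = E(K, 0x9B) = 0x69; 0xA7 ⊕ 0x69 = 0xCE.
P[3]: S = E(K, 0x69) = 0x57; 0xFA ⊕ 0x57 = 0xAD.
P[4]: S = E(K, 0x57) = 0x1D; 0x37 ⊕ 0x1D = 0x2A.
Blocks that differ from the original plaintext: P[1].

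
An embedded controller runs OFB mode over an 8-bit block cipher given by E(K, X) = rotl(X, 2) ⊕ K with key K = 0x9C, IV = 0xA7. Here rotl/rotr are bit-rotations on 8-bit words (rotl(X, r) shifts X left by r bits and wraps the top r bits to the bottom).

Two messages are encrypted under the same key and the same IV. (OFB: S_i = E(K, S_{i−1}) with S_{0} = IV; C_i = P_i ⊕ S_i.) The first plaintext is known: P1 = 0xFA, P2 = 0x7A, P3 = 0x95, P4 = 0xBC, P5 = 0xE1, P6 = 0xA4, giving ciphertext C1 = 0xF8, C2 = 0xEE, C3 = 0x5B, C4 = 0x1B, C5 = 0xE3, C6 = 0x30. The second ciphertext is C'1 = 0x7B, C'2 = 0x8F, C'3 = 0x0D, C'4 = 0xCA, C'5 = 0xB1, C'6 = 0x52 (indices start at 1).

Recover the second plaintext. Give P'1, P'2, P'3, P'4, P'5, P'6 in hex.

In OFB with a reused IV, both messages share the same keystream S_i, so C_i ⊕ C'_i = P_i ⊕ P'_i and thus P'_i = P_i ⊕ C_i ⊕ C'_i.
P'1: 0xFA ⊕ 0xF8 ⊕ 0x7B = 0x79.
P'2: 0x7A ⊕ 0xEE ⊕ 0x8F = 0x1B.
P'3: 0x95 ⊕ 0x5B ⊕ 0x0D = 0xC3.
P'4: 0xBC ⊕ 0x1B ⊕ 0xCA = 0x6D.
P'5: 0xE1 ⊕ 0xE3 ⊕ 0xB1 = 0xB3.
P'6: 0xA4 ⊕ 0x30 ⊕ 0x52 = 0xC6.

P'1 = 0x79, P'2 = 0x1B, P'3 = 0xC3, P'4 = 0x6D, P'5 = 0xB3, P'6 = 0xC6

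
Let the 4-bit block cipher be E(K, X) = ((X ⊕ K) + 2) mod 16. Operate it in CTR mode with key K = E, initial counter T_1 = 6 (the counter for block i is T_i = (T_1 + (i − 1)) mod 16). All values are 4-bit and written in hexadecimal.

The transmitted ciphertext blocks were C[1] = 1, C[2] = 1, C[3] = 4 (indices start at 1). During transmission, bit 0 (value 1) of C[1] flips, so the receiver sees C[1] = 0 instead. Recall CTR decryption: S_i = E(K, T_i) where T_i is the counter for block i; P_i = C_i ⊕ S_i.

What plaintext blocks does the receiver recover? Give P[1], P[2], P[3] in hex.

P[1] = A, P[2] = A, P[3] = C

Only C[1] changed, to 0. In CTR, a change in C_i flips the same bit in P_i only; the keystream is unaffected. Decrypting the received ciphertext:
P[1]: T = 6, S = E(K, T) = A; 0 ⊕ A = A.
P[2]: T = 7, S = E(K, T) = B; 1 ⊕ B = A.
P[3]: T = 8, S = E(K, T) = 8; 4 ⊕ 8 = C.
Blocks that differ from the original plaintext: P[1].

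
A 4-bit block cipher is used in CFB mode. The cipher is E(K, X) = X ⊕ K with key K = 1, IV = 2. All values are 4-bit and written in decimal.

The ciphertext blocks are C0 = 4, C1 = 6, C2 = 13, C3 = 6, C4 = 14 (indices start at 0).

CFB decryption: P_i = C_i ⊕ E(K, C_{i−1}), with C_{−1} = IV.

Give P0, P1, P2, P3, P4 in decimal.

P0: E(K, 2) = 3; 4 ⊕ 3 = 7.
P1: E(K, 4) = 5; 6 ⊕ 5 = 3.
P2: E(K, 6) = 7; 13 ⊕ 7 = 10.
P3: E(K, 13) = 12; 6 ⊕ 12 = 10.
P4: E(K, 6) = 7; 14 ⊕ 7 = 9.

P0 = 7, P1 = 3, P2 = 10, P3 = 10, P4 = 9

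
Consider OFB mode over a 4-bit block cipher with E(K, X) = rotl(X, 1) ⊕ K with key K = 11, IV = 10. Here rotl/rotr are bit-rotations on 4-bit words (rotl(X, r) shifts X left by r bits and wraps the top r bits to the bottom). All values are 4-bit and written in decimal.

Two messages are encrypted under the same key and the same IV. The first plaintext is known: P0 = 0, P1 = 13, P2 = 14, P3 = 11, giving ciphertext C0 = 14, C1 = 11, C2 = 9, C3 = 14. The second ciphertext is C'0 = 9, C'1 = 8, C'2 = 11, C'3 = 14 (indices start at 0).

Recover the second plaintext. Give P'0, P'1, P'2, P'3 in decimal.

P'0 = 7, P'1 = 14, P'2 = 12, P'3 = 11

In OFB with a reused IV, both messages share the same keystream S_i, so C_i ⊕ C'_i = P_i ⊕ P'_i and thus P'_i = P_i ⊕ C_i ⊕ C'_i.
P'0: 0 ⊕ 14 ⊕ 9 = 7.
P'1: 13 ⊕ 11 ⊕ 8 = 14.
P'2: 14 ⊕ 9 ⊕ 11 = 12.
P'3: 11 ⊕ 14 ⊕ 14 = 11.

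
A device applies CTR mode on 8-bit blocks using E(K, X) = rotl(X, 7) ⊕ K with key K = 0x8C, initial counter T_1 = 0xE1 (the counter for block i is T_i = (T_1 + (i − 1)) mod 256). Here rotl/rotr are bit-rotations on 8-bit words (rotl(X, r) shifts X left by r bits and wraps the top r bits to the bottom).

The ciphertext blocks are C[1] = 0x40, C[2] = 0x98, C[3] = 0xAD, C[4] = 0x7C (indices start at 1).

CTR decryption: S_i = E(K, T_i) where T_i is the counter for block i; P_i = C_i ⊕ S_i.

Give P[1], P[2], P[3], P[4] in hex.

P[1]: T = 0xE1, S = E(K, T) = 0x7C; 0x40 ⊕ 0x7C = 0x3C.
P[2]: T = 0xE2, S = E(K, T) = 0xFD; 0x98 ⊕ 0xFD = 0x65.
P[3]: T = 0xE3, S = E(K, T) = 0x7D; 0xAD ⊕ 0x7D = 0xD0.
P[4]: T = 0xE4, S = E(K, T) = 0xFE; 0x7C ⊕ 0xFE = 0x82.

P[1] = 0x3C, P[2] = 0x65, P[3] = 0xD0, P[4] = 0x82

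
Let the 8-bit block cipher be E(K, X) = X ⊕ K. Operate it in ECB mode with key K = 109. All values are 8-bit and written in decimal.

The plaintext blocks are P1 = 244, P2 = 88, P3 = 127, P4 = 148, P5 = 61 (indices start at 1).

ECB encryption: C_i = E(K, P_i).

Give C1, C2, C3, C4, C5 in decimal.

C1 = 153, C2 = 53, C3 = 18, C4 = 249, C5 = 80

C1: E(K, 244) = 153.
C2: E(K, 88) = 53.
C3: E(K, 127) = 18.
C4: E(K, 148) = 249.
C5: E(K, 61) = 80.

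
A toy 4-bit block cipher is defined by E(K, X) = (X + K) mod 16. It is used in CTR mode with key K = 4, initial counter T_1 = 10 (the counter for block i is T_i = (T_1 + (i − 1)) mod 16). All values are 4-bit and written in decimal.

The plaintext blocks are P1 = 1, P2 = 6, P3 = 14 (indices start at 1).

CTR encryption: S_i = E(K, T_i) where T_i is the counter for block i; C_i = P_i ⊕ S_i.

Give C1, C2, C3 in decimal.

C1: T = 10, S = E(K, T) = 14; 1 ⊕ 14 = 15.
C2: T = 11, S = E(K, T) = 15; 6 ⊕ 15 = 9.
C3: T = 12, S = E(K, T) = 0; 14 ⊕ 0 = 14.

C1 = 15, C2 = 9, C3 = 14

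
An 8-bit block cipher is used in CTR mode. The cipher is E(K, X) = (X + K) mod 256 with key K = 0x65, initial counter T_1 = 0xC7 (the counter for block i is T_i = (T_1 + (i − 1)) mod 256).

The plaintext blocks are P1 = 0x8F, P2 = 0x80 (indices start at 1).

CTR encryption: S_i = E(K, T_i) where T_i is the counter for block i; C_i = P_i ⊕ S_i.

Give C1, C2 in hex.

C1 = 0xA3, C2 = 0xAD

C1: T = 0xC7, S = E(K, T) = 0x2C; 0x8F ⊕ 0x2C = 0xA3.
C2: T = 0xC8, S = E(K, T) = 0x2D; 0x80 ⊕ 0x2D = 0xAD.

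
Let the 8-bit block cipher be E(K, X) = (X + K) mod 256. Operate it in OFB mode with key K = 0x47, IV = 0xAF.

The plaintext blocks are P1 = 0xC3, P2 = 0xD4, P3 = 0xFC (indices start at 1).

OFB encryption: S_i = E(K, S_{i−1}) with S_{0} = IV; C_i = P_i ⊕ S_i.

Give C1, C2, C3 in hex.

C1 = 0x35, C2 = 0xE9, C3 = 0x78

C1: S = E(K, 0xAF) = 0xF6; 0xC3 ⊕ 0xF6 = 0x35.
C2: S = E(K, 0xF6) = 0x3D; 0xD4 ⊕ 0x3D = 0xE9.
C3: S = E(K, 0x3D) = 0x84; 0xFC ⊕ 0x84 = 0x78.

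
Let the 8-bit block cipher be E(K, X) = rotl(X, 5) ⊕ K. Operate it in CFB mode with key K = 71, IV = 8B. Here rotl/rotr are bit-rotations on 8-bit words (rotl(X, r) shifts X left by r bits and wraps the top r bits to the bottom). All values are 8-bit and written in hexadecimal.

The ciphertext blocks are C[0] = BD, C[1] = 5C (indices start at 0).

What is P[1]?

CFB decryption: P_i = C_i ⊕ E(K, C_{i−1}), with C_{−1} = IV.
P[1]: E(K, BD) = C6; 5C ⊕ C6 = 9A.

P[1] = 9A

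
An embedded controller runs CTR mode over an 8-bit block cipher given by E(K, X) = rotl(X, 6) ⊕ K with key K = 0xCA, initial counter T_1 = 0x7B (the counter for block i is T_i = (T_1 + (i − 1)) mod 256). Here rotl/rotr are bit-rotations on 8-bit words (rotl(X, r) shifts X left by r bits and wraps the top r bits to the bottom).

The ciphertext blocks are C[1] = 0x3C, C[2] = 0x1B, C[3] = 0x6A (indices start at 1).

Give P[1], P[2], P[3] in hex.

CTR decryption: S_i = E(K, T_i) where T_i is the counter for block i; P_i = C_i ⊕ S_i.
P[1]: T = 0x7B, S = E(K, T) = 0x14; 0x3C ⊕ 0x14 = 0x28.
P[2]: T = 0x7C, S = E(K, T) = 0xD5; 0x1B ⊕ 0xD5 = 0xCE.
P[3]: T = 0x7D, S = E(K, T) = 0x95; 0x6A ⊕ 0x95 = 0xFF.

P[1] = 0x28, P[2] = 0xCE, P[3] = 0xFF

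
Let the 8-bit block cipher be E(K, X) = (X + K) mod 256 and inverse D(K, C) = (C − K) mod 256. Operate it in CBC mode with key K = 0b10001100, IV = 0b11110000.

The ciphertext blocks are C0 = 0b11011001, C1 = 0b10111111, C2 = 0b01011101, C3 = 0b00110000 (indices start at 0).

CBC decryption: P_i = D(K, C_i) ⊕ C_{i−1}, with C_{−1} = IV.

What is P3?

P3 = 0b11111001

P3: D(K, 0b00110000) = 0b10100100; 0b10100100 ⊕ 0b01011101 = 0b11111001.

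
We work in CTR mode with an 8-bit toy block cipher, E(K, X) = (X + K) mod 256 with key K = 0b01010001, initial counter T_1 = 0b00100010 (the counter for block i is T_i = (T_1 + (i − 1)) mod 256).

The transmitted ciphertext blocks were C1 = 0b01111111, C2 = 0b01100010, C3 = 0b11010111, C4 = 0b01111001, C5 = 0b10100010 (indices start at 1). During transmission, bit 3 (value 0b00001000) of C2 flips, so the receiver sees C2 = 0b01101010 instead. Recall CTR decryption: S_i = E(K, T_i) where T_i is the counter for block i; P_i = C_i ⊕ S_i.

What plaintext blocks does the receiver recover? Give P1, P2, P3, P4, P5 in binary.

P1 = 0b00001100, P2 = 0b00011110, P3 = 0b10100010, P4 = 0b00001111, P5 = 0b11010101

Only C2 changed, to 0b01101010. In CTR, a change in C_i flips the same bit in P_i only; the keystream is unaffected. Decrypting the received ciphertext:
P1: T = 0b00100010, S = E(K, T) = 0b01110011; 0b01111111 ⊕ 0b01110011 = 0b00001100.
P2: T = 0b00100011, S = E(K, T) = 0b01110100; 0b01101010 ⊕ 0b01110100 = 0b00011110.
P3: T = 0b00100100, S = E(K, T) = 0b01110101; 0b11010111 ⊕ 0b01110101 = 0b10100010.
P4: T = 0b00100101, S = E(K, T) = 0b01110110; 0b01111001 ⊕ 0b01110110 = 0b00001111.
P5: T = 0b00100110, S = E(K, T) = 0b01110111; 0b10100010 ⊕ 0b01110111 = 0b11010101.
Blocks that differ from the original plaintext: P2.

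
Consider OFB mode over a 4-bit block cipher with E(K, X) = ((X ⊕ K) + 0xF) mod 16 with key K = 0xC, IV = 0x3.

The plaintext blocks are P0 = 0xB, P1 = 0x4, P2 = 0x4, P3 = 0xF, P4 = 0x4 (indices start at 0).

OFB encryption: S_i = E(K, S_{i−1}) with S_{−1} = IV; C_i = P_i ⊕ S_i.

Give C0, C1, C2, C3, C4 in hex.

C0: S = E(K, 0x3) = 0xE; 0xB ⊕ 0xE = 0x5.
C1: S = E(K, 0xE) = 0x1; 0x4 ⊕ 0x1 = 0x5.
C2: S = E(K, 0x1) = 0xC; 0x4 ⊕ 0xC = 0x8.
C3: S = E(K, 0xC) = 0xF; 0xF ⊕ 0xF = 0x0.
C4: S = E(K, 0xF) = 0x2; 0x4 ⊕ 0x2 = 0x6.

C0 = 0x5, C1 = 0x5, C2 = 0x8, C3 = 0x0, C4 = 0x6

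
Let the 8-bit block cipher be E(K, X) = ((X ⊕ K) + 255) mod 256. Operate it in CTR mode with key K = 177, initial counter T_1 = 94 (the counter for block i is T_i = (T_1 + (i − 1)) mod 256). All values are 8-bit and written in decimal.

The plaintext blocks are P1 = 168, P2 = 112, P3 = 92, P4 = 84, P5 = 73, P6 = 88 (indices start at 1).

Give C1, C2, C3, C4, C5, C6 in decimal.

CTR encryption: S_i = E(K, T_i) where T_i is the counter for block i; C_i = P_i ⊕ S_i.
C1: T = 94, S = E(K, T) = 238; 168 ⊕ 238 = 70.
C2: T = 95, S = E(K, T) = 237; 112 ⊕ 237 = 157.
C3: T = 96, S = E(K, T) = 208; 92 ⊕ 208 = 140.
C4: T = 97, S = E(K, T) = 207; 84 ⊕ 207 = 155.
C5: T = 98, S = E(K, T) = 210; 73 ⊕ 210 = 155.
C6: T = 99, S = E(K, T) = 209; 88 ⊕ 209 = 137.

C1 = 70, C2 = 157, C3 = 140, C4 = 155, C5 = 155, C6 = 137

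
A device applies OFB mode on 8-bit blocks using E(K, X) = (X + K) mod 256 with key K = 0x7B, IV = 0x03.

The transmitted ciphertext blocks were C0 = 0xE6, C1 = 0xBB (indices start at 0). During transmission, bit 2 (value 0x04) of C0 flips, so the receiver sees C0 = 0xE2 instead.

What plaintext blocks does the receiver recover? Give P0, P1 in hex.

OFB decryption: S_i = E(K, S_{i−1}) with S_{−1} = IV; P_i = C_i ⊕ S_i.
Only C0 changed, to 0xE2. In OFB, a change in C_i flips the same bit in P_i only; the keystream is unaffected. Decrypting the received ciphertext:
P0: S = E(K, 0x03) = 0x7E; 0xE2 ⊕ 0x7E = 0x9C.
P1: S = E(K, 0x7E) = 0xF9; 0xBB ⊕ 0xF9 = 0x42.
Blocks that differ from the original plaintext: P0.

P0 = 0x9C, P1 = 0x42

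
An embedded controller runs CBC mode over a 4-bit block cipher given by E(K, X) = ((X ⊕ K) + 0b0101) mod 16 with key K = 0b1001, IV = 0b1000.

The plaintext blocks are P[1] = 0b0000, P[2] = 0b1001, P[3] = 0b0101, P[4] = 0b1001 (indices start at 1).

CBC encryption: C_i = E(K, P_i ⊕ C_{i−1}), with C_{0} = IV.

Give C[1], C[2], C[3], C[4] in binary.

C[1]: P[1] ⊕ 0b1000 = 0b1000; E(K, 0b1000) = 0b0110.
C[2]: P[2] ⊕ 0b0110 = 0b1111; E(K, 0b1111) = 0b1011.
C[3]: P[3] ⊕ 0b1011 = 0b1110; E(K, 0b1110) = 0b1100.
C[4]: P[4] ⊕ 0b1100 = 0b0101; E(K, 0b0101) = 0b0001.

C[1] = 0b0110, C[2] = 0b1011, C[3] = 0b1100, C[4] = 0b0001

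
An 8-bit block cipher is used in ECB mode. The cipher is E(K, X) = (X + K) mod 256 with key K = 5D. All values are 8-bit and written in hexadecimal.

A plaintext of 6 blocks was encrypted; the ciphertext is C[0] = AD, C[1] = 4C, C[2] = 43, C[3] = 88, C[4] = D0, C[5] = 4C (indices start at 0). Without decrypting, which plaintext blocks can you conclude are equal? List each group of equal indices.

P[1] = P[5]

ECB encrypts each block independently with the same key, so equal ciphertext blocks imply equal plaintext blocks.
C[1] = C[5] = 4C, so P[1] = P[5].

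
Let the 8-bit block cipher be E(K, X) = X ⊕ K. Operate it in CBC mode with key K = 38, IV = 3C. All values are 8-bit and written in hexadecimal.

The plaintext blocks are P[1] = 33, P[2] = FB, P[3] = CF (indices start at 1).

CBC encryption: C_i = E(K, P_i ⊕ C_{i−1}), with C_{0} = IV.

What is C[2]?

C[1]: P[1] ⊕ 3C = 0F; E(K, 0F) = 37.
C[2]: P[2] ⊕ 37 = CC; E(K, CC) = F4.

C[2] = F4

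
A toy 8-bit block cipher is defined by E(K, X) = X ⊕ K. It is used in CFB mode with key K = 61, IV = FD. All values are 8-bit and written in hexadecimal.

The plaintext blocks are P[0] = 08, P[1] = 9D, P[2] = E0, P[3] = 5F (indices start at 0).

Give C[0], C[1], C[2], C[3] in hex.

C[0] = 94, C[1] = 68, C[2] = E9, C[3] = D7

CFB encryption: C_i = P_i ⊕ E(K, C_{i−1}), with C_{−1} = IV.
C[0]: E(K, FD) = 9C; 08 ⊕ 9C = 94.
C[1]: E(K, 94) = F5; 9D ⊕ F5 = 68.
C[2]: E(K, 68) = 09; E0 ⊕ 09 = E9.
C[3]: E(K, E9) = 88; 5F ⊕ 88 = D7.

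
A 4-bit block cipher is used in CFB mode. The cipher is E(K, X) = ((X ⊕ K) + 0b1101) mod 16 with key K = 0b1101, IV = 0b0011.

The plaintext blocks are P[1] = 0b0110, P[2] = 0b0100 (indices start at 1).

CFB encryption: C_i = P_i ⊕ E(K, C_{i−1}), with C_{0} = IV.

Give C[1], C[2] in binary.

C[1] = 0b1101, C[2] = 0b1001

C[1]: E(K, 0b0011) = 0b1011; 0b0110 ⊕ 0b1011 = 0b1101.
C[2]: E(K, 0b1101) = 0b1101; 0b0100 ⊕ 0b1101 = 0b1001.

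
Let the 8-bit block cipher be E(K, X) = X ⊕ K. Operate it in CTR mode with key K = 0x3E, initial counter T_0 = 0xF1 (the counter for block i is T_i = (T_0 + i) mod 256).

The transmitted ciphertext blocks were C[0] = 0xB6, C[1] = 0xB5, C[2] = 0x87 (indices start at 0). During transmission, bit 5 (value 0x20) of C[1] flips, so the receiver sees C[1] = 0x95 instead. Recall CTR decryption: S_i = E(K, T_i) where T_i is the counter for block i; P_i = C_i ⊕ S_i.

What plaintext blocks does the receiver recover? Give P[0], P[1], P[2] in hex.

Only C[1] changed, to 0x95. In CTR, a change in C_i flips the same bit in P_i only; the keystream is unaffected. Decrypting the received ciphertext:
P[0]: T = 0xF1, S = E(K, T) = 0xCF; 0xB6 ⊕ 0xCF = 0x79.
P[1]: T = 0xF2, S = E(K, T) = 0xCC; 0x95 ⊕ 0xCC = 0x59.
P[2]: T = 0xF3, S = E(K, T) = 0xCD; 0x87 ⊕ 0xCD = 0x4A.
Blocks that differ from the original plaintext: P[1].

P[0] = 0x79, P[1] = 0x59, P[2] = 0x4A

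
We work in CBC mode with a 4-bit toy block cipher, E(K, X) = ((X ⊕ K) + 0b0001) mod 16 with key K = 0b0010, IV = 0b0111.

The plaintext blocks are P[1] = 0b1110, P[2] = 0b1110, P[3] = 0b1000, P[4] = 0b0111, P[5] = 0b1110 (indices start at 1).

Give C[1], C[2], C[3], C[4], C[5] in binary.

CBC encryption: C_i = E(K, P_i ⊕ C_{i−1}), with C_{0} = IV.
C[1]: P[1] ⊕ 0b0111 = 0b1001; E(K, 0b1001) = 0b1100.
C[2]: P[2] ⊕ 0b1100 = 0b0010; E(K, 0b0010) = 0b0001.
C[3]: P[3] ⊕ 0b0001 = 0b1001; E(K, 0b1001) = 0b1100.
C[4]: P[4] ⊕ 0b1100 = 0b1011; E(K, 0b1011) = 0b1010.
C[5]: P[5] ⊕ 0b1010 = 0b0100; E(K, 0b0100) = 0b0111.

C[1] = 0b1100, C[2] = 0b0001, C[3] = 0b1100, C[4] = 0b1010, C[5] = 0b0111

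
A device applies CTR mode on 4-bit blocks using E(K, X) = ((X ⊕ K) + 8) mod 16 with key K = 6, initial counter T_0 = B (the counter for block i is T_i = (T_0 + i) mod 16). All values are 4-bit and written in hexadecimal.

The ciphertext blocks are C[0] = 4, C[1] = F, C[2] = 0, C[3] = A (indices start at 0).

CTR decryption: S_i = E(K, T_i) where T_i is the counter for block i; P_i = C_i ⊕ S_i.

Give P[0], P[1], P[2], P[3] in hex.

P[0] = 1, P[1] = D, P[2] = 3, P[3] = A

P[0]: T = B, S = E(K, T) = 5; 4 ⊕ 5 = 1.
P[1]: T = C, S = E(K, T) = 2; F ⊕ 2 = D.
P[2]: T = D, S = E(K, T) = 3; 0 ⊕ 3 = 3.
P[3]: T = E, S = E(K, T) = 0; A ⊕ 0 = A.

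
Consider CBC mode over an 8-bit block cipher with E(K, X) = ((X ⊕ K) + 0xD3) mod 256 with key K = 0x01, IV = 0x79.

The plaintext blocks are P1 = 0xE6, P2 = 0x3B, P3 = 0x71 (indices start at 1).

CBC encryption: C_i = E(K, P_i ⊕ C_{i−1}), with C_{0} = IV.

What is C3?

C3 = 0x41

C1: P1 ⊕ 0x79 = 0x9F; E(K, 0x9F) = 0x71.
C2: P2 ⊕ 0x71 = 0x4A; E(K, 0x4A) = 0x1E.
C3: P3 ⊕ 0x1E = 0x6F; E(K, 0x6F) = 0x41.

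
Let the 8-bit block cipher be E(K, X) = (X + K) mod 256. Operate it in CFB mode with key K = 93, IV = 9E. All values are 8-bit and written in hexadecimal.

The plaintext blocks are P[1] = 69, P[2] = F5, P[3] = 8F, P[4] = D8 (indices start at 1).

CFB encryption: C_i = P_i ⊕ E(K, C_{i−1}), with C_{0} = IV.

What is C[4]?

C[1]: E(K, 9E) = 31; 69 ⊕ 31 = 58.
C[2]: E(K, 58) = EB; F5 ⊕ EB = 1E.
C[3]: E(K, 1E) = B1; 8F ⊕ B1 = 3E.
C[4]: E(K, 3E) = D1; D8 ⊕ D1 = 09.

C[4] = 09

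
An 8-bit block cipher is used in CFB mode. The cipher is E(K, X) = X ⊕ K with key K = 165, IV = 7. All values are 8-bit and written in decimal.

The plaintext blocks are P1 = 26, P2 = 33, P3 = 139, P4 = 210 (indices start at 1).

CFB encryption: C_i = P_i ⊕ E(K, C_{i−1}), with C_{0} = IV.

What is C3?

C3 = 18

C1: E(K, 7) = 162; 26 ⊕ 162 = 184.
C2: E(K, 184) = 29; 33 ⊕ 29 = 60.
C3: E(K, 60) = 153; 139 ⊕ 153 = 18.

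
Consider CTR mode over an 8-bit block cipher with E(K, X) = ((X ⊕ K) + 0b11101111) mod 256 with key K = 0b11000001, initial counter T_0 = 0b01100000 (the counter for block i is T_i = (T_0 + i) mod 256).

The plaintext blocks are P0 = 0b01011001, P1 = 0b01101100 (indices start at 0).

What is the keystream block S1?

CTR encryption: S_i = E(K, T_i) where T_i is the counter for block i; C_i = P_i ⊕ S_i.
C0: T = 0b01100000, S = E(K, T) = 0b10010000; 0b01011001 ⊕ 0b10010000 = 0b11001001.
C1: T = 0b01100001, S = E(K, T) = 0b10001111; 0b01101100 ⊕ 0b10001111 = 0b11100011.
So S1 = 0b10001111.

0b10001111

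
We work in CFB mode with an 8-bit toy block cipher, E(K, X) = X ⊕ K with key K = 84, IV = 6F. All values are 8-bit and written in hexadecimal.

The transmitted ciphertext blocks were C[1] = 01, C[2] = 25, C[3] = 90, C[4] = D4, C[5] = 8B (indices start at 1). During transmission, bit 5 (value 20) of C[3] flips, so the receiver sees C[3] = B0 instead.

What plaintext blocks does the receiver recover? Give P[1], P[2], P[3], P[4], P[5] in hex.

CFB decryption: P_i = C_i ⊕ E(K, C_{i−1}), with C_{0} = IV.
Only C[3] changed, to B0. In CFB, a change in C_i flips the same bit in P_i and garbles P_{i+1}. Decrypting the received ciphertext:
P[1]: E(K, 6F) = EB; 01 ⊕ EB = EA.
P[2]: E(K, 01) = 85; 25 ⊕ 85 = A0.
P[3]: E(K, 25) = A1; B0 ⊕ A1 = 11.
P[4]: E(K, B0) = 34; D4 ⊕ 34 = E0.
P[5]: E(K, D4) = 50; 8B ⊕ 50 = DB.
Blocks that differ from the original plaintext: P[3], P[4].

P[1] = EA, P[2] = A0, P[3] = 11, P[4] = E0, P[5] = DB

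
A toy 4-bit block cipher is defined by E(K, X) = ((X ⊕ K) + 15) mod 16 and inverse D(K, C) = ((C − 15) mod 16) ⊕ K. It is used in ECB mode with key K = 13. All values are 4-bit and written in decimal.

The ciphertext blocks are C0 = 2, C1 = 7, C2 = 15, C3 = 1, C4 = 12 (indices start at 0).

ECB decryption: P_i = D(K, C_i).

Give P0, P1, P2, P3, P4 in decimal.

P0: D(K, 2) = 14.
P1: D(K, 7) = 5.
P2: D(K, 15) = 13.
P3: D(K, 1) = 15.
P4: D(K, 12) = 0.

P0 = 14, P1 = 5, P2 = 13, P3 = 15, P4 = 0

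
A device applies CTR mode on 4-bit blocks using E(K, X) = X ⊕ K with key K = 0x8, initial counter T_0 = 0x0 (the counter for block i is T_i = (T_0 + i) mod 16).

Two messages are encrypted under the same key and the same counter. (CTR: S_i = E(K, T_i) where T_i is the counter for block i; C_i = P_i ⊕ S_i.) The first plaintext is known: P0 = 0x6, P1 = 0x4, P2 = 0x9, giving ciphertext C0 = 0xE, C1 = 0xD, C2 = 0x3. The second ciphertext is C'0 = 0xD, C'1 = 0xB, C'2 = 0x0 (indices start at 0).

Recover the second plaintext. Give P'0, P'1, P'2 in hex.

P'0 = 0x5, P'1 = 0x2, P'2 = 0xA

In CTR with a reused counter, both messages share the same keystream S_i, so C_i ⊕ C'_i = P_i ⊕ P'_i and thus P'_i = P_i ⊕ C_i ⊕ C'_i.
P'0: 0x6 ⊕ 0xE ⊕ 0xD = 0x5.
P'1: 0x4 ⊕ 0xD ⊕ 0xB = 0x2.
P'2: 0x9 ⊕ 0x3 ⊕ 0x0 = 0xA.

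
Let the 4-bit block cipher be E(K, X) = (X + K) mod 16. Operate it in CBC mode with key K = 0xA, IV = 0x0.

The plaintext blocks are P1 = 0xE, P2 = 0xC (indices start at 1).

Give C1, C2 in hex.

C1 = 0x8, C2 = 0xE

CBC encryption: C_i = E(K, P_i ⊕ C_{i−1}), with C_{0} = IV.
C1: P1 ⊕ 0x0 = 0xE; E(K, 0xE) = 0x8.
C2: P2 ⊕ 0x8 = 0x4; E(K, 0x4) = 0xE.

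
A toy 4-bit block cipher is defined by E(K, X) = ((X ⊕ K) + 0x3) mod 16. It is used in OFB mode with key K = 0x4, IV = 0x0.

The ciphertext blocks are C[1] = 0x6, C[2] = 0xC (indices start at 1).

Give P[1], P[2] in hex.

P[1] = 0x1, P[2] = 0xA

OFB decryption: S_i = E(K, S_{i−1}) with S_{0} = IV; P_i = C_i ⊕ S_i.
P[1]: S = E(K, 0x0) = 0x7; 0x6 ⊕ 0x7 = 0x1.
P[2]: S = E(K, 0x7) = 0x6; 0xC ⊕ 0x6 = 0xA.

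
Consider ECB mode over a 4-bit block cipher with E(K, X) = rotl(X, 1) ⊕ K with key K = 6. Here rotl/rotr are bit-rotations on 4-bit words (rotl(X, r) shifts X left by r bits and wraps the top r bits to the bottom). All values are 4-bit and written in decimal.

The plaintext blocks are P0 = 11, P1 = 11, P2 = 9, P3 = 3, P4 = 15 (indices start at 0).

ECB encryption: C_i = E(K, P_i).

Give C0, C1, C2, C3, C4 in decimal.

C0 = 1, C1 = 1, C2 = 5, C3 = 0, C4 = 9

C0: E(K, 11) = 1.
C1: E(K, 11) = 1.
C2: E(K, 9) = 5.
C3: E(K, 3) = 0.
C4: E(K, 15) = 9.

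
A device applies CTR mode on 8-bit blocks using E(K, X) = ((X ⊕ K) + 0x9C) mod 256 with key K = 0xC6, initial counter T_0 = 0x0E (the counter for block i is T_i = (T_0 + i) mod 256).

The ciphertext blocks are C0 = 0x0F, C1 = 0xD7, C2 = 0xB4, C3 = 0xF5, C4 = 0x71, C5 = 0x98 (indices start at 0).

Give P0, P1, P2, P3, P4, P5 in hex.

P0 = 0x6B, P1 = 0xB2, P2 = 0xC6, P3 = 0x86, P4 = 0x01, P5 = 0xE9

CTR decryption: S_i = E(K, T_i) where T_i is the counter for block i; P_i = C_i ⊕ S_i.
P0: T = 0x0E, S = E(K, T) = 0x64; 0x0F ⊕ 0x64 = 0x6B.
P1: T = 0x0F, S = E(K, T) = 0x65; 0xD7 ⊕ 0x65 = 0xB2.
P2: T = 0x10, S = E(K, T) = 0x72; 0xB4 ⊕ 0x72 = 0xC6.
P3: T = 0x11, S = E(K, T) = 0x73; 0xF5 ⊕ 0x73 = 0x86.
P4: T = 0x12, S = E(K, T) = 0x70; 0x71 ⊕ 0x70 = 0x01.
P5: T = 0x13, S = E(K, T) = 0x71; 0x98 ⊕ 0x71 = 0xE9.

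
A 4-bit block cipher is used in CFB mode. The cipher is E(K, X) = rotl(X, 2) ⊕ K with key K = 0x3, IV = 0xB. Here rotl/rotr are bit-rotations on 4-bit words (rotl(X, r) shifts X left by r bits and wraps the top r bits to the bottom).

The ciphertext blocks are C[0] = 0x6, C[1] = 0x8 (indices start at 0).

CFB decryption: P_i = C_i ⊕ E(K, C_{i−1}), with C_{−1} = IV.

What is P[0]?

P[0]: E(K, 0xB) = 0xD; 0x6 ⊕ 0xD = 0xB.

P[0] = 0xB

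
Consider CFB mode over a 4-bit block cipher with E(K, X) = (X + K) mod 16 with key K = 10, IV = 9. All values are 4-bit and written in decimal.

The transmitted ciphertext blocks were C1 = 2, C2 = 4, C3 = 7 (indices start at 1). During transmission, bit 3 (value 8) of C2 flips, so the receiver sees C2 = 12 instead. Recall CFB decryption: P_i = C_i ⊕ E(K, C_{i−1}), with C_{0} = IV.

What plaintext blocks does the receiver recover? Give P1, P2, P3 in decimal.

Only C2 changed, to 12. In CFB, a change in C_i flips the same bit in P_i and garbles P_{i+1}. Decrypting the received ciphertext:
P1: E(K, 9) = 3; 2 ⊕ 3 = 1.
P2: E(K, 2) = 12; 12 ⊕ 12 = 0.
P3: E(K, 12) = 6; 7 ⊕ 6 = 1.
Blocks that differ from the original plaintext: P2, P3.

P1 = 1, P2 = 0, P3 = 1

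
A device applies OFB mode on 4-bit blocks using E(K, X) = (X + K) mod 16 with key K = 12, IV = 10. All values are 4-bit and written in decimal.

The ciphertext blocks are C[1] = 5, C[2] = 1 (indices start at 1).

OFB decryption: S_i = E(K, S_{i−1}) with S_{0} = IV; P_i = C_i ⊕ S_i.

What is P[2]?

P[2] = 3

P[1]: S = E(K, 10) = 6; 5 ⊕ 6 = 3.
P[2]: S = E(K, 6) = 2; 1 ⊕ 2 = 3.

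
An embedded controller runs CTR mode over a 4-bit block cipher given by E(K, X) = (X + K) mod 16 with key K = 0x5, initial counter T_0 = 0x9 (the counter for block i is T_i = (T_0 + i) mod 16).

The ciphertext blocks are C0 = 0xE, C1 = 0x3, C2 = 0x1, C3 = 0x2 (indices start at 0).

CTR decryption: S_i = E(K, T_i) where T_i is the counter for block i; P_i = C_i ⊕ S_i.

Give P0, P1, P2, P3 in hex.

P0: T = 0x9, S = E(K, T) = 0xE; 0xE ⊕ 0xE = 0x0.
P1: T = 0xA, S = E(K, T) = 0xF; 0x3 ⊕ 0xF = 0xC.
P2: T = 0xB, S = E(K, T) = 0x0; 0x1 ⊕ 0x0 = 0x1.
P3: T = 0xC, S = E(K, T) = 0x1; 0x2 ⊕ 0x1 = 0x3.

P0 = 0x0, P1 = 0xC, P2 = 0x1, P3 = 0x3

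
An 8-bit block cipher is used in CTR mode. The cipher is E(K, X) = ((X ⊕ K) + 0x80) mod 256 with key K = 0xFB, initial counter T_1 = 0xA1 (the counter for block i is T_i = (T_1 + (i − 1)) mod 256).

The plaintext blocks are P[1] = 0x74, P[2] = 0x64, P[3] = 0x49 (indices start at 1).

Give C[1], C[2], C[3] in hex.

CTR encryption: S_i = E(K, T_i) where T_i is the counter for block i; C_i = P_i ⊕ S_i.
C[1]: T = 0xA1, S = E(K, T) = 0xDA; 0x74 ⊕ 0xDA = 0xAE.
C[2]: T = 0xA2, S = E(K, T) = 0xD9; 0x64 ⊕ 0xD9 = 0xBD.
C[3]: T = 0xA3, S = E(K, T) = 0xD8; 0x49 ⊕ 0xD8 = 0x91.

C[1] = 0xAE, C[2] = 0xBD, C[3] = 0x91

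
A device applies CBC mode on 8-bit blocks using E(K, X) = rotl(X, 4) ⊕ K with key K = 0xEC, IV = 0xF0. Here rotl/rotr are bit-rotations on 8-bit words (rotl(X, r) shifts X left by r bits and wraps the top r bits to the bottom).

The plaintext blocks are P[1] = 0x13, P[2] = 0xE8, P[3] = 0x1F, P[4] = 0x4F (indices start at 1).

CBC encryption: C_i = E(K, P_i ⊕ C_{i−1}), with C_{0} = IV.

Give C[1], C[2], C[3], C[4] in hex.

C[1]: P[1] ⊕ 0xF0 = 0xE3; E(K, 0xE3) = 0xD2.
C[2]: P[2] ⊕ 0xD2 = 0x3A; E(K, 0x3A) = 0x4F.
C[3]: P[3] ⊕ 0x4F = 0x50; E(K, 0x50) = 0xE9.
C[4]: P[4] ⊕ 0xE9 = 0xA6; E(K, 0xA6) = 0x86.

C[1] = 0xD2, C[2] = 0x4F, C[3] = 0xE9, C[4] = 0x86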